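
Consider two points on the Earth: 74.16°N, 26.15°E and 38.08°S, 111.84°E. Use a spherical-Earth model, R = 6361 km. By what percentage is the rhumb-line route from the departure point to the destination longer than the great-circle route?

Great circle: σ = 2.1861 rad → d_gc = Rσ = 13905.7 km
Rhumb: Δφ = -1.9590, Δλ = +1.4956, Δψ = -2.6922, q = Δφ/Δψ = 0.7276 → d_rh = R√(Δφ²+q²Δλ²) = 14254.6 km
Excess = (14254.6 − 13905.7) / 13905.7 = 348.9 / 13905.7 = 2.51% ≈ 2.5%

2.5%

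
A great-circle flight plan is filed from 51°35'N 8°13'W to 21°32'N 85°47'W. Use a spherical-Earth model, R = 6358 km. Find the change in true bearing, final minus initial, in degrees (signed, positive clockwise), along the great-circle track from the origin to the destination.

-52.7°

Initial bearing θ₁ = atan2(sin Δλ cos φ₂, cos φ₁ sin φ₂ − sin φ₁ cos φ₂ cos Δλ) = 274.48°
Final bearing θ₂ = (initial bearing from the destination back to the start) + 180° = 221.76°
Δθ = θ₂ − θ₁ = -52.7°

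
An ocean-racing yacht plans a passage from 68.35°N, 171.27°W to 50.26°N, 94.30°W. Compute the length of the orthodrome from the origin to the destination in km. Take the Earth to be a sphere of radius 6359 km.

Haversine: a = sin²(Δφ/2)+cos φ₁ cos φ₂ sin²(Δλ/2) = 0.11606;  σ = 2·atan2(√a,√(1−a))
σ = 39.836° → d = Rσ = 6359·0.69526 = 4421 km

4421 km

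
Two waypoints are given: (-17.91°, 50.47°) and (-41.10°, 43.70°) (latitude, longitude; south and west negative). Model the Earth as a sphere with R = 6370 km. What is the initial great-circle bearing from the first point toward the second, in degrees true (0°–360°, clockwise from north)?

192.7°

N = sin Δλ·cos φ₂ = -0.0888;  D = cos φ₁ sin φ₂ − sin φ₁ cos φ₂ cos Δλ = -0.3954
initial course = atan2(N, D) = 192.66°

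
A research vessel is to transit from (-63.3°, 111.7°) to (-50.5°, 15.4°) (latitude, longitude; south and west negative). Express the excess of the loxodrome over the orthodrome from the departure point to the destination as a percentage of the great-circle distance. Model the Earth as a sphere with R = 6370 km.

Great circle: σ = 0.8527 rad → d_gc = Rσ = 5431.4 km
Rhumb: Δφ = +0.2234, Δλ = -1.6808, Δψ = +0.4141, q = Δφ/Δψ = 0.5396 → d_rh = R√(Δφ²+q²Δλ²) = 5949.4 km
Excess = (5949.4 − 5431.4) / 5431.4 = 518.0 / 5431.4 = 9.54% ≈ 9.5%

9.5%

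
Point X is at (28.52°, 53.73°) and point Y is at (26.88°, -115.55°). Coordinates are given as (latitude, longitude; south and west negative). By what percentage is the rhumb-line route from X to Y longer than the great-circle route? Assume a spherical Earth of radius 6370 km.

21.2%

Great circle: σ = 2.1582 rad → d_gc = Rσ = 13747.5 km
Rhumb: Δφ = -0.0286, Δλ = -2.9545, Δψ = -0.0323, q = Δφ/Δψ = 0.8853 → d_rh = R√(Δφ²+q²Δλ²) = 16663.3 km
Excess = (16663.3 − 13747.5) / 13747.5 = 2915.8 / 13747.5 = 21.21% ≈ 21.2%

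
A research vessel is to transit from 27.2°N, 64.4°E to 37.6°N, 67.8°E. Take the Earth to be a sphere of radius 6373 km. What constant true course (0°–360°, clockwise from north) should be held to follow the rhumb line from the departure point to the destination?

Meridional parts: M(φ₁)=+0.4936, M(φ₂)=+0.7092 → ΔM = +0.2155;  Δλ = +0.0593 rad
tan C = Δλ / ΔM = +0.2753 → C = 15.39°

15.4°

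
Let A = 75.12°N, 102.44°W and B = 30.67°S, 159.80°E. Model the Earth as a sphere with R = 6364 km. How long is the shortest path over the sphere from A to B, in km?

cos σ = sin φ₁ sin φ₂ + cos φ₁ cos φ₂ cos Δλ
      = sin(75.12°)sin(-30.67°) + cos(75.12°)cos(-30.67°)cos(-97.76°) = -0.5228
σ = 121.521° → d = Rσ = 6364·2.12094 = 13498 km

13498 km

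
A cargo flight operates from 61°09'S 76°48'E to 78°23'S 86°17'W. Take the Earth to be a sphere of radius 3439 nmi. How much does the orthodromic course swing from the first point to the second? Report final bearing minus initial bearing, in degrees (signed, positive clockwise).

At departure: θ₁ = atan2(sin Δλ cos φ₂, cos φ₁ sin φ₂ − sin φ₁ cos φ₂ cos Δλ) = 185.22°
At arrival: θ₂ = atan2(sin Δλ cos φ₁, −cos φ₂ sin φ₁ + sin φ₂ cos φ₁ cos Δλ) = 347.41°
Δθ = θ₂ − θ₁ = +162.2°

+162.2°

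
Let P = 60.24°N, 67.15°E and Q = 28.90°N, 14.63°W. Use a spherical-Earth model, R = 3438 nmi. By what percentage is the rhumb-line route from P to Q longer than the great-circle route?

Great circle: σ = 1.0682 rad → d_gc = Rσ = 3672.6 nmi
Rhumb: Δφ = -0.5470, Δλ = -1.4273, Δψ = -0.7981, q = Δφ/Δψ = 0.6854 → d_rh = R√(Δφ²+q²Δλ²) = 3853.2 nmi
Excess = (3853.2 − 3672.6) / 3672.6 = 180.6 / 3672.6 = 4.92% ≈ 4.9%

4.9%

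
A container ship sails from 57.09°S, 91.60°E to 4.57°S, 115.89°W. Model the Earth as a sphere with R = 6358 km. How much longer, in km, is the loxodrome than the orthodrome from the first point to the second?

2109 km

Great circle: cos σ = sin φ₁ sin φ₂ + cos φ₁ cos φ₂ cos Δλ,  σ = 1.9971 rad → d_gc = 12697.9 km
Rhumb line: Δψ = +1.1397, q = Δφ/Δψ = 0.8043, d_rh = R√(Δφ²+q²Δλ²) = 14806.6 km
Excess = 14806.6 − 12697.9 = 2108.7 ≈ 2109 km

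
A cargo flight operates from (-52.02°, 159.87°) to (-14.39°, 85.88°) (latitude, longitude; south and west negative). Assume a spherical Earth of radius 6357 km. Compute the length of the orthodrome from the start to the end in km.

cos σ = sin φ₁ sin φ₂ + cos φ₁ cos φ₂ cos Δλ
      = sin(-52.02°)sin(-14.39°) + cos(-52.02°)cos(-14.39°)cos(-73.99°) = 0.3603
σ = 68.882° → d = Rσ = 6357·1.20222 = 7642 km

7642 km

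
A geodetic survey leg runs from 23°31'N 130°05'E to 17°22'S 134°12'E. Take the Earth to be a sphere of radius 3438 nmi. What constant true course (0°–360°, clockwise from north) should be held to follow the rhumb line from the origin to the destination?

174.4°

Meridional parts: M(φ₁)=+0.4225, M(φ₂)=-0.3079 → ΔM = -0.7303;  Δλ = +0.0718 rad
tan C = Δλ / ΔM = -0.0984 → C = 174.38°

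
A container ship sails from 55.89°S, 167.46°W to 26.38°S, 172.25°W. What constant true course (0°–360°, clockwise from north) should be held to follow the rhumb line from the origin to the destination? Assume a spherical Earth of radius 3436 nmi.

Meridional parts: M(φ₁)=-1.1816, M(φ₂)=-0.4776 → ΔM = +0.7040;  Δλ = -0.0836 rad
tan C = Δλ / ΔM = -0.1187 → C = 353.23°

353.2°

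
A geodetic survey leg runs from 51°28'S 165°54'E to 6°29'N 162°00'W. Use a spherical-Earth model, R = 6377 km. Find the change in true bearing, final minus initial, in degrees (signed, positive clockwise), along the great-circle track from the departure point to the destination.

-14.3°

At departure: θ₁ = atan2(sin Δλ cos φ₂, cos φ₁ sin φ₂ − sin φ₁ cos φ₂ cos Δλ) = 35.92°
At arrival: θ₂ = atan2(sin Δλ cos φ₁, −cos φ₂ sin φ₁ + sin φ₂ cos φ₁ cos Δλ) = 21.58°
Δθ = θ₂ − θ₁ = -14.3°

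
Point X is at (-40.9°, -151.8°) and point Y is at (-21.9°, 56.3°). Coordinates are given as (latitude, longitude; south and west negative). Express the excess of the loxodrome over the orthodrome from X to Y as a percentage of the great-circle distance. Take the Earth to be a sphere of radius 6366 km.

16.1%

Great circle: σ = 1.9546 rad → d_gc = Rσ = 12442.9 km
Rhumb: Δφ = +0.3316, Δλ = -2.6512, Δψ = +0.3917, q = Δφ/Δψ = 0.8467 → d_rh = R√(Δφ²+q²Δλ²) = 14444.7 km
Excess = (14444.7 − 12442.9) / 12442.9 = 2001.8 / 12442.9 = 16.09% ≈ 16.1%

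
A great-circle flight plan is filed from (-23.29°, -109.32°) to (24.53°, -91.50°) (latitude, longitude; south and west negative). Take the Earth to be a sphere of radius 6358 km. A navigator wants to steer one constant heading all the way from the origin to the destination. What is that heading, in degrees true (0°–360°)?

19.9°

Meridional parts: M(φ₁)=-0.4182, M(φ₂)=+0.4418 → ΔM = +0.8600;  Δλ = +0.3110 rad
tan C = Δλ / ΔM = +0.3616 → C = 19.88°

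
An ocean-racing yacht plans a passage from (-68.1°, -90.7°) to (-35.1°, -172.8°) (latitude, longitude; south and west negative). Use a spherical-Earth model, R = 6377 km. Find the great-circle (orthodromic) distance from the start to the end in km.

Haversine: a = sin²(Δφ/2)+cos φ₁ cos φ₂ sin²(Δλ/2) = 0.21227;  σ = 2·atan2(√a,√(1−a))
σ = 54.869° → d = Rσ = 6377·0.95764 = 6107 km

6107 km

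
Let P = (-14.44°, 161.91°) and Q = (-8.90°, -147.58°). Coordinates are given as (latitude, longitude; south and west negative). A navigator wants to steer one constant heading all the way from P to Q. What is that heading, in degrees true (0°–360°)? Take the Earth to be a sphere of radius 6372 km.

83.6°

Δψ = ln[tan(π/4+φ₂/2)/tan(π/4+φ₁/2)] = +0.0988
Δλ = +0.8816 rad (taken the short way round)
course = atan2(Δλ, Δψ) = 83.61°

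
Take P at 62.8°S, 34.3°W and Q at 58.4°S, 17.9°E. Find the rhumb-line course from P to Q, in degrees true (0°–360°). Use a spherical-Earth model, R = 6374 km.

80.2°

Meridional parts: M(φ₁)=-1.4191, M(φ₂)=-1.2624 → ΔM = +0.1567;  Δλ = +0.9111 rad
tan C = Δλ / ΔM = +5.8134 → C = 80.24°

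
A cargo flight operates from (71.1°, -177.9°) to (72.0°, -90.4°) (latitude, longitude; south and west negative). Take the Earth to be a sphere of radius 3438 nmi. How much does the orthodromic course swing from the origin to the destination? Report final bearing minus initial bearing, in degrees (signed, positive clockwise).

+84.5°

At departure: θ₁ = atan2(sin Δλ cos φ₂, cos φ₁ sin φ₂ − sin φ₁ cos φ₂ cos Δλ) = 46.27°
At arrival: θ₂ = atan2(sin Δλ cos φ₁, −cos φ₂ sin φ₁ + sin φ₂ cos φ₁ cos Δλ) = 130.76°
Δθ = θ₂ − θ₁ = +84.5°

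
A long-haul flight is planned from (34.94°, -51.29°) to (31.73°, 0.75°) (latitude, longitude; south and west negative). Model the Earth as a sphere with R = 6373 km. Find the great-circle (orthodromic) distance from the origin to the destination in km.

cos σ = sin φ₁ sin φ₂ + cos φ₁ cos φ₂ cos Δλ
      = sin(34.94°)sin(31.73°) + cos(34.94°)cos(31.73°)cos(52.04°) = 0.7301
σ = 43.107° → d = Rσ = 6373·0.75236 = 4795 km

4795 km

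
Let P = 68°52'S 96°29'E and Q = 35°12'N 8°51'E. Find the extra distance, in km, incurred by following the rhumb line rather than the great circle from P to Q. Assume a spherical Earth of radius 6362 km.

Great circle: cos σ = sin φ₁ sin φ₂ + cos φ₁ cos φ₂ cos Δλ,  σ = 2.1241 rad → d_gc = 13513.5 km
Rhumb line: Δψ = +2.3362, q = Δφ/Δψ = 0.7775, d_rh = R√(Δφ²+q²Δλ²) = 13811.5 km
Excess = 13811.5 − 13513.5 = 298.0 ≈ 298 km

298 km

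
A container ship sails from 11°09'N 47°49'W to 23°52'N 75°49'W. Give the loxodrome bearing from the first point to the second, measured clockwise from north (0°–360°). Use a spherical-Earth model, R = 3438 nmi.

Δψ = ln[tan(π/4+φ₂/2)/tan(π/4+φ₁/2)] = +0.2333
Δλ = -0.4887 rad (taken the short way round)
course = atan2(Δλ, Δψ) = 295.52°

295.5°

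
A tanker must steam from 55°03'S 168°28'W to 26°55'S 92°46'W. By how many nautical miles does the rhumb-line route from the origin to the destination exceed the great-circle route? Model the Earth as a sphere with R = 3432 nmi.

Great circle: cos σ = sin φ₁ sin φ₂ + cos φ₁ cos φ₂ cos Δλ,  σ = 1.0504 rad → d_gc = 3605.0 nmi
Rhumb line: Δψ = +0.6677, q = Δφ/Δψ = 0.7354, d_rh = R√(Δφ²+q²Δλ²) = 3736.3 nmi
Excess = 3736.3 − 3605.0 = 131.3 ≈ 131 nmi

131 nmi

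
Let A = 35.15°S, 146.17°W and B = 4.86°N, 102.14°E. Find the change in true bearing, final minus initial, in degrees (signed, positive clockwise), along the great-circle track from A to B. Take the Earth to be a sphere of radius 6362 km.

Initial bearing θ₁ = atan2(sin Δλ cos φ₂, cos φ₁ sin φ₂ − sin φ₁ cos φ₂ cos Δλ) = 261.24°
Final bearing θ₂ = (initial bearing from the destination back to the start) + 180° = 305.80°
Δθ = θ₂ − θ₁ = +44.6°

+44.6°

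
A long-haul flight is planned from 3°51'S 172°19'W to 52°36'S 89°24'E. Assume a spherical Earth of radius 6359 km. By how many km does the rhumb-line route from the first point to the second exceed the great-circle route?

412 km

Great circle: cos σ = sin φ₁ sin φ₂ + cos φ₁ cos φ₂ cos Δλ,  σ = 1.6048 rad → d_gc = 10204.7 km
Rhumb line: Δψ = -1.0160, q = Δφ/Δψ = 0.8374, d_rh = R√(Δφ²+q²Δλ²) = 10616.7 km
Excess = 10616.7 − 10204.7 = 412.0 ≈ 412 km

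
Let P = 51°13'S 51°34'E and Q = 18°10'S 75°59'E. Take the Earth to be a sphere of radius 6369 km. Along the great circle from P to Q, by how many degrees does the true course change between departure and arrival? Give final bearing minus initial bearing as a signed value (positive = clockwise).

-14.6°

Initial bearing θ₁ = atan2(sin Δλ cos φ₂, cos φ₁ sin φ₂ − sin φ₁ cos φ₂ cos Δλ) = 39.34°
Final bearing θ₂ = (initial bearing from the destination back to the start) + 180° = 24.70°
Δθ = θ₂ − θ₁ = -14.6°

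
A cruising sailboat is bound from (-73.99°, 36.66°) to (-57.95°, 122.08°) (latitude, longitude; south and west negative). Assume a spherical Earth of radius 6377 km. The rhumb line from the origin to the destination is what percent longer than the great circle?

8.3%

Great circle: σ = 0.5981 rad → d_gc = Rσ = 3814.2 km
Rhumb: Δφ = +0.2800, Δλ = +1.4909, Δψ = +0.7141, q = Δφ/Δψ = 0.3920 → d_rh = R√(Δφ²+q²Δλ²) = 4132.6 km
Excess = (4132.6 − 3814.2) / 3814.2 = 318.4 / 3814.2 = 8.348% ≈ 8.3%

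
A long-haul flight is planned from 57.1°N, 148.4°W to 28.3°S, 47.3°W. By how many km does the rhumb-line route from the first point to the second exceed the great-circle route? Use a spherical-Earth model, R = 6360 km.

Great circle: cos σ = sin φ₁ sin φ₂ + cos φ₁ cos φ₂ cos Δλ,  σ = 2.0830 rad → d_gc = 13248.1 km
Rhumb line: Δψ = -1.7352, q = Δφ/Δψ = 0.8590, d_rh = R√(Δφ²+q²Δλ²) = 13520.0 km
Excess = 13520.0 − 13248.1 = 271.9 ≈ 272 km

272 km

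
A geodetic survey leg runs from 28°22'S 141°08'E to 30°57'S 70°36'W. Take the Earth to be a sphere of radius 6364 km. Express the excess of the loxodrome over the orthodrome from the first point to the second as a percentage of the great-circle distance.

13.6%

Great circle: σ = 1.9796 rad → d_gc = Rσ = 12597.9 km
Rhumb: Δφ = -0.0451, Δλ = +2.5877, Δψ = -0.0519, q = Δφ/Δψ = 0.8689 → d_rh = R√(Δφ²+q²Δλ²) = 14311.8 km
Excess = (14311.8 − 12597.9) / 12597.9 = 1713.9 / 12597.9 = 13.60% ≈ 13.6%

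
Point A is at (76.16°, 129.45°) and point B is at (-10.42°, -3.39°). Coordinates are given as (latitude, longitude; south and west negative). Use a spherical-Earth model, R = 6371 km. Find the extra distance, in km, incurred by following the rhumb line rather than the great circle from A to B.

Great circle: cos σ = sin φ₁ sin φ₂ + cos φ₁ cos φ₂ cos Δλ,  σ = 1.9130 rad → d_gc = 12187.8 km
Rhumb line: Δψ = -2.2918, q = Δφ/Δψ = 0.6594, d_rh = R√(Δφ²+q²Δλ²) = 13694.5 km
Excess = 13694.5 − 12187.8 = 1506.7 ≈ 1507 km

1507 km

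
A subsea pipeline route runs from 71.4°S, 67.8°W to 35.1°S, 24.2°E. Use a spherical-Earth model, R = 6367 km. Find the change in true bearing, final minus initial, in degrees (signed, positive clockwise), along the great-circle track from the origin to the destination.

-82.3°

Initial bearing θ₁ = atan2(sin Δλ cos φ₂, cos φ₁ sin φ₂ − sin φ₁ cos φ₂ cos Δλ) = 104.43°
Final bearing θ₂ = (initial bearing from the destination back to the start) + 180° = 22.18°
Δθ = θ₂ − θ₁ = -82.3°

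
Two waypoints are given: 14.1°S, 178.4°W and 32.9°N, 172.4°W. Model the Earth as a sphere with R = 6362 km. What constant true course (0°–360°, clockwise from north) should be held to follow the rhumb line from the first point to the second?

Δψ = ln[tan(π/4+φ₂/2)/tan(π/4+φ₁/2)] = +0.8573
Δλ = +0.1047 rad (taken the short way round)
course = atan2(Δλ, Δψ) = 6.96°

7.0°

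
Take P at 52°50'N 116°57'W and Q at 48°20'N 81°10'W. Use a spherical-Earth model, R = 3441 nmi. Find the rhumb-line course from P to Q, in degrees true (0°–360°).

Δψ = ln[tan(π/4+φ₂/2)/tan(π/4+φ₁/2)] = -0.1238
Δλ = +0.6245 rad (taken the short way round)
course = atan2(Δλ, Δψ) = 101.21°

101.2°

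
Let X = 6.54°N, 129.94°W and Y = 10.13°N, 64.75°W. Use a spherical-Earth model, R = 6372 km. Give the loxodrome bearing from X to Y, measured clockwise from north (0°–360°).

86.8°

Meridional parts: M(φ₁)=+0.1144, M(φ₂)=+0.1777 → ΔM = +0.0633;  Δλ = +1.1378 rad
tan C = Δλ / ΔM = +17.9639 → C = 86.81°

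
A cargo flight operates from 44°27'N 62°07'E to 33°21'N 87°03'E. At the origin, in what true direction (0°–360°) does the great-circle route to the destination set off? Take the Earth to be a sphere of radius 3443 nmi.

θ = atan2( sin Δλ·cos φ₂ ,  cos φ₁ sin φ₂ − sin φ₁ cos φ₂ cos Δλ )
  = atan2(+0.3521, -0.1380) = 111.40°

111.4°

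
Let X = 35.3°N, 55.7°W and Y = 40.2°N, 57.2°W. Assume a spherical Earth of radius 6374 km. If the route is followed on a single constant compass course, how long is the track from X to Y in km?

561 km

Rhumb course C = atan2(Δλ, Δψ) with Δψ = ln[tan(π/4+φ₂/2)/tan(π/4+φ₁/2)] = +0.1082, Δλ = -0.0262 → C = 346.40°
d = R·|Δφ| / |cos C| = 6374·0.08552 / 0.97197 = 561 km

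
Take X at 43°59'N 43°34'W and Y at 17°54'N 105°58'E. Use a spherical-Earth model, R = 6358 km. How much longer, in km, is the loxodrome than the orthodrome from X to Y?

Great circle: cos σ = sin φ₁ sin φ₂ + cos φ₁ cos φ₂ cos Δλ,  σ = 1.9571 rad → d_gc = 12443.0 km
Rhumb line: Δψ = -0.5389, q = Δφ/Δψ = 0.8448, d_rh = R√(Δφ²+q²Δλ²) = 14313.8 km
Excess = 14313.8 − 12443.0 = 1870.8 ≈ 1871 km

1871 km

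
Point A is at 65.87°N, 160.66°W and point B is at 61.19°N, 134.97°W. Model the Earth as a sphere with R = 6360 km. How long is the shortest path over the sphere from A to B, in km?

1361 km

cos σ = sin φ₁ sin φ₂ + cos φ₁ cos φ₂ cos Δλ
      = sin(65.87°)sin(61.19°) + cos(65.87°)cos(61.19°)cos(25.69°) = 0.9772
σ = 12.260° → d = Rσ = 6360·0.21399 = 1361 km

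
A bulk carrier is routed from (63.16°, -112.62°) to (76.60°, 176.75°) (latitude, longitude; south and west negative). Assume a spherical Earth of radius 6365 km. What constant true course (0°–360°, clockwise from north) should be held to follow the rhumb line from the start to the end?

Meridional parts: M(φ₁)=+1.4330, M(φ₂)=+2.1415 → ΔM = +0.7086;  Δλ = -1.2327 rad
tan C = Δλ / ΔM = -1.7397 → C = 299.89°

299.9°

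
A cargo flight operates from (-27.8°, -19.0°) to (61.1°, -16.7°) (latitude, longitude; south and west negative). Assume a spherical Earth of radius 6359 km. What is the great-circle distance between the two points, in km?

9869 km

cos σ = sin φ₁ sin φ₂ + cos φ₁ cos φ₂ cos Δλ
      = sin(-27.80°)sin(61.10°) + cos(-27.80°)cos(61.10°)cos(2.30°) = 0.0189
σ = 88.920° → d = Rσ = 6359·1.55194 = 9869 km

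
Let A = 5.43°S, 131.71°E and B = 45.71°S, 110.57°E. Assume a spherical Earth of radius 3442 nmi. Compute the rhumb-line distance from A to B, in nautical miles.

2662 nmi

Δψ = ln[tan(π/4+φ₂/2)/tan(π/4+φ₁/2)] = -0.8041;  Δφ = -0.7030 rad,  Δλ = -0.3690 rad
q = Δφ/Δψ = 0.8743
d = R·√(Δφ² + q²Δλ²) = 3442·0.77350 = 2662 nmi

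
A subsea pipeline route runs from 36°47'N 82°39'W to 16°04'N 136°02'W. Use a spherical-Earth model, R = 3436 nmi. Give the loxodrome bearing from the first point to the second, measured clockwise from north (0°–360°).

246.4°

Δψ = ln[tan(π/4+φ₂/2)/tan(π/4+φ₁/2)] = -0.4071
Δλ = -0.9317 rad (taken the short way round)
course = atan2(Δλ, Δψ) = 246.40°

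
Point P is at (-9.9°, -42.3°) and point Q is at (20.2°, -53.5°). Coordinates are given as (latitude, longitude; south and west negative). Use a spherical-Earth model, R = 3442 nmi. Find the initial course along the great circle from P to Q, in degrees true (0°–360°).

339.9°

N = sin Δλ·cos φ₂ = -0.1823;  D = cos φ₁ sin φ₂ − sin φ₁ cos φ₂ cos Δλ = +0.4984
initial course = atan2(N, D) = 339.91°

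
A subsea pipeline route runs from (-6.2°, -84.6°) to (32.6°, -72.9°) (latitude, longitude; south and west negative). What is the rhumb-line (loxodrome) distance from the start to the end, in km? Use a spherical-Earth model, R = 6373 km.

4490 km

Δψ = ln[tan(π/4+φ₂/2)/tan(π/4+φ₁/2)] = +0.7108;  Δφ = +0.6772 rad,  Δλ = +0.2042 rad
q = Δφ/Δψ = 0.9527
d = R·√(Δφ² + q²Δλ²) = 6373·0.70458 = 4490 km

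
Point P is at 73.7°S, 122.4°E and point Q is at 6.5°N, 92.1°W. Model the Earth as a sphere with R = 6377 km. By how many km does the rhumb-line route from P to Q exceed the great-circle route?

1962 km

Great circle: cos σ = sin φ₁ sin φ₂ + cos φ₁ cos φ₂ cos Δλ,  σ = 1.9161 rad → d_gc = 12218.9 km
Rhumb line: Δψ = +2.0571, q = Δφ/Δψ = 0.6804, d_rh = R√(Δφ²+q²Δλ²) = 14181.0 km
Excess = 14181.0 − 12218.9 = 1962.1 ≈ 1962 km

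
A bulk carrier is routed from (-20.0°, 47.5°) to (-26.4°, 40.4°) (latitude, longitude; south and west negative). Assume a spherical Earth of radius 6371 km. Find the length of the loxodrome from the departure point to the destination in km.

1016 km

Δψ = ln[tan(π/4+φ₂/2)/tan(π/4+φ₁/2)] = -0.1216;  Δφ = -0.1117 rad,  Δλ = -0.1239 rad
q = Δφ/Δψ = 0.9185
d = R·√(Δφ² + q²Δλ²) = 6371·0.15947 = 1016 km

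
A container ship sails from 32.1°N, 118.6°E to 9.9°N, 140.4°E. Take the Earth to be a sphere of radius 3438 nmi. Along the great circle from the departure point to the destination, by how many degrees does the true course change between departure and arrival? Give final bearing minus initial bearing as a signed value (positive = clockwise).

Initial bearing θ₁ = atan2(sin Δλ cos φ₂, cos φ₁ sin φ₂ − sin φ₁ cos φ₂ cos Δλ) = 132.94°
Final bearing θ₂ = (initial bearing from the destination back to the start) + 180° = 140.98°
Δθ = θ₂ − θ₁ = +8.0°

+8.0°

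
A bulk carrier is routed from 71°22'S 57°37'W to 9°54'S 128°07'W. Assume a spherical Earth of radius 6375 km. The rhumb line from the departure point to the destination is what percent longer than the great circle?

3.3%

Great circle: σ = 1.2995 rad → d_gc = Rσ = 8284.3 km
Rhumb: Δφ = +1.0728, Δλ = -1.2305, Δψ = +1.6339, q = Δφ/Δψ = 0.6566 → d_rh = R√(Δφ²+q²Δλ²) = 8561.5 km
Excess = (8561.5 − 8284.3) / 8284.3 = 277.2 / 8284.3 = 3.346% ≈ 3.3%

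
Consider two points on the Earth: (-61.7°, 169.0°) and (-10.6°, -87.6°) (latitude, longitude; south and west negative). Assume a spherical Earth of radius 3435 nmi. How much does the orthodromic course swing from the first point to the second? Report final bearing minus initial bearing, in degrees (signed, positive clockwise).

-79.2°

At departure: θ₁ = atan2(sin Δλ cos φ₂, cos φ₁ sin φ₂ − sin φ₁ cos φ₂ cos Δλ) = 106.75°
At arrival: θ₂ = atan2(sin Δλ cos φ₁, −cos φ₂ sin φ₁ + sin φ₂ cos φ₁ cos Δλ) = 27.51°
Δθ = θ₂ − θ₁ = -79.2°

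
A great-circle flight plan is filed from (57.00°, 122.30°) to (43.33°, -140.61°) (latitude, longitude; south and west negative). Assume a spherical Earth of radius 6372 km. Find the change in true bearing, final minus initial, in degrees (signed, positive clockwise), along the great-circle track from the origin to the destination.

+82.4°

Initial bearing θ₁ = atan2(sin Δλ cos φ₂, cos φ₁ sin φ₂ − sin φ₁ cos φ₂ cos Δλ) = 58.12°
Final bearing θ₂ = (initial bearing from the destination back to the start) + 180° = 140.52°
Δθ = θ₂ − θ₁ = +82.4°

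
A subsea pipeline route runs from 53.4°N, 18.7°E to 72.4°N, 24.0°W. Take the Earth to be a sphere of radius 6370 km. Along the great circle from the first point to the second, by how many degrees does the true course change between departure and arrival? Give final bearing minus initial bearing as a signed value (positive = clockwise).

Initial bearing θ₁ = atan2(sin Δλ cos φ₂, cos φ₁ sin φ₂ − sin φ₁ cos φ₂ cos Δλ) = 332.26°
Final bearing θ₂ = (initial bearing from the destination back to the start) + 180° = 293.39°
Δθ = θ₂ − θ₁ = -38.9°

-38.9°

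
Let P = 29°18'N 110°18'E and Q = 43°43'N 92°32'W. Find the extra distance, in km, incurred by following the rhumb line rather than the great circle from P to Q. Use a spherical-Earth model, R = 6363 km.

2488 km

Great circle: cos σ = sin φ₁ sin φ₂ + cos φ₁ cos φ₂ cos Δλ,  σ = 1.8159 rad → d_gc = 11554.9 km
Rhumb line: Δψ = +0.3148, q = Δφ/Δψ = 0.7993, d_rh = R√(Δφ²+q²Δλ²) = 14042.8 km
Excess = 14042.8 − 11554.9 = 2487.9 ≈ 2488 km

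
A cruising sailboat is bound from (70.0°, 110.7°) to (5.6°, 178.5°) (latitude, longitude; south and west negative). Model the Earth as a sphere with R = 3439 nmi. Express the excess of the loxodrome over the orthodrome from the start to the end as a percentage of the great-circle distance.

2.8%

Great circle: σ = 1.3487 rad → d_gc = Rσ = 4638.1 nmi
Rhumb: Δφ = -1.1240, Δλ = +1.1833, Δψ = -1.6375, q = Δφ/Δψ = 0.6864 → d_rh = R√(Δφ²+q²Δλ²) = 4769.1 nmi
Excess = (4769.1 − 4638.1) / 4638.1 = 131.0 / 4638.1 = 2.82% ≈ 2.8%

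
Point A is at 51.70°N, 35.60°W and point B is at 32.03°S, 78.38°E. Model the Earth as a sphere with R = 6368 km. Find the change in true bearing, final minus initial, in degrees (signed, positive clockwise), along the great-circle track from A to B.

+38.9°

Initial bearing θ₁ = atan2(sin Δλ cos φ₂, cos φ₁ sin φ₂ − sin φ₁ cos φ₂ cos Δλ) = 94.31°
Final bearing θ₂ = (initial bearing from the destination back to the start) + 180° = 133.20°
Δθ = θ₂ − θ₁ = +38.9°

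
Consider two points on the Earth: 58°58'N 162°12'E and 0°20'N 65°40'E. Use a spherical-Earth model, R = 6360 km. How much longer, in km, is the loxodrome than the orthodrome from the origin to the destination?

Great circle: cos σ = sin φ₁ sin φ₂ + cos φ₁ cos φ₂ cos Δλ,  σ = 1.6245 rad → d_gc = 10331.8 km
Rhumb line: Δψ = -1.2756, q = Δφ/Δψ = 0.8022, d_rh = R√(Δφ²+q²Δλ²) = 10782.2 km
Excess = 10782.2 − 10331.8 = 450.4 ≈ 450 km

450 km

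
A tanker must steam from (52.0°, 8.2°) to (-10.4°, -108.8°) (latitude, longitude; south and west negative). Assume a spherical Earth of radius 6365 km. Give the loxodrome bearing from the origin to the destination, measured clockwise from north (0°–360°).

238.6°

Δψ = ln[tan(π/4+φ₂/2)/tan(π/4+φ₁/2)] = -1.2487
Δλ = -2.0420 rad (taken the short way round)
course = atan2(Δλ, Δψ) = 238.55°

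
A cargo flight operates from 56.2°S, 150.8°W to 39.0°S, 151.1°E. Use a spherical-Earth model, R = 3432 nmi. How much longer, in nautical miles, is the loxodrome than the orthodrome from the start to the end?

62 nmi

Great circle: cos σ = sin φ₁ sin φ₂ + cos φ₁ cos φ₂ cos Δλ,  σ = 0.7206 rad → d_gc = 2473.1 nmi
Rhumb line: Δψ = +0.4510, q = Δφ/Δψ = 0.6656, d_rh = R√(Δφ²+q²Δλ²) = 2535.2 nmi
Excess = 2535.2 − 2473.1 = 62.1 ≈ 62 nmi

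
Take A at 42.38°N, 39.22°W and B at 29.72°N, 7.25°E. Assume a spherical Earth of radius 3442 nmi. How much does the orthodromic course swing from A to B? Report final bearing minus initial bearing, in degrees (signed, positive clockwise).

At departure: θ₁ = atan2(sin Δλ cos φ₂, cos φ₁ sin φ₂ − sin φ₁ cos φ₂ cos Δλ) = 93.36°
At arrival: θ₂ = atan2(sin Δλ cos φ₁, −cos φ₂ sin φ₁ + sin φ₂ cos φ₁ cos Δλ) = 121.88°
Δθ = θ₂ − θ₁ = +28.5°

+28.5°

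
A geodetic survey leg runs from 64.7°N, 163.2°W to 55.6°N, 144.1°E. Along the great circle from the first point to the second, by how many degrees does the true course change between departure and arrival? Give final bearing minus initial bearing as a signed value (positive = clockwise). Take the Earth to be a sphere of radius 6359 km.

-46.6°

At departure: θ₁ = atan2(sin Δλ cos φ₂, cos φ₁ sin φ₂ − sin φ₁ cos φ₂ cos Δλ) = 275.48°
At arrival: θ₂ = atan2(sin Δλ cos φ₁, −cos φ₂ sin φ₁ + sin φ₂ cos φ₁ cos Δλ) = 228.85°
Δθ = θ₂ − θ₁ = -46.6°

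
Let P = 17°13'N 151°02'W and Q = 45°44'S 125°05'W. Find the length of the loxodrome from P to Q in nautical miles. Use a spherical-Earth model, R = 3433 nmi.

Δψ = ln[tan(π/4+φ₂/2)/tan(π/4+φ₁/2)] = -1.2047;  Δφ = -1.0987 rad,  Δλ = +0.4529 rad
q = Δφ/Δψ = 0.9120
d = R·√(Δφ² + q²Δλ²) = 3433·1.17376 = 4030 nmi

4030 nmi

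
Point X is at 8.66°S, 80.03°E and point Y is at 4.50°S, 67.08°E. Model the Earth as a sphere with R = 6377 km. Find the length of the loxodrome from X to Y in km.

1505 km

Rhumb course C = atan2(Δλ, Δψ) with Δψ = ln[tan(π/4+φ₂/2)/tan(π/4+φ₁/2)] = +0.0731, Δλ = -0.2260 → C = 287.92°
d = R·|Δφ| / |cos C| = 6377·0.07261 / 0.30774 = 1505 km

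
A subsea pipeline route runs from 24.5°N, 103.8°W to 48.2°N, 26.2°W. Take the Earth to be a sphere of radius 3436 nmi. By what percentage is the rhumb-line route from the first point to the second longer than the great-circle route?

Great circle: σ = 1.1159 rad → d_gc = Rσ = 3834.2 nmi
Rhumb: Δφ = +0.4136, Δλ = +1.3544, Δψ = +0.5214, q = Δφ/Δψ = 0.7933 → d_rh = R√(Δφ²+q²Δλ²) = 3955.8 nmi
Excess = (3955.8 − 3834.2) / 3834.2 = 121.6 / 3834.2 = 3.17% ≈ 3.2%

3.2%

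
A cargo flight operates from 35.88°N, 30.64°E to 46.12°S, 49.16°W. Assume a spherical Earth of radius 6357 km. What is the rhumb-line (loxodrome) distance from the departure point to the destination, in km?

Rhumb course C = atan2(Δλ, Δψ) with Δψ = ln[tan(π/4+φ₂/2)/tan(π/4+φ₁/2)] = -1.5810, Δλ = -1.3928 → C = 221.38°
d = R·|Δφ| / |cos C| = 6357·1.43117 / 0.75036 = 12125 km

12125 km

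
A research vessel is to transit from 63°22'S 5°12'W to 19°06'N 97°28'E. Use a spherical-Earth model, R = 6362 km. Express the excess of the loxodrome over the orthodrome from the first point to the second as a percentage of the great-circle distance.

Great circle: σ = 1.9664 rad → d_gc = Rσ = 12510.4 km
Rhumb: Δφ = +1.4393, Δλ = +1.7919, Δψ = +1.7807, q = Δφ/Δψ = 0.8083 → d_rh = R√(Δφ²+q²Δλ²) = 12990.6 km
Excess = (12990.6 − 12510.4) / 12510.4 = 480.2 / 12510.4 = 3.84% ≈ 3.8%

3.8%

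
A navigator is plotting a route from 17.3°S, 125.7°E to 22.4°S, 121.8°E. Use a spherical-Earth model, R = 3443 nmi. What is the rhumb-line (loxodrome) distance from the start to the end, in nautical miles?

Δψ = ln[tan(π/4+φ₂/2)/tan(π/4+φ₁/2)] = -0.0947;  Δφ = -0.0890 rad,  Δλ = -0.0681 rad
q = Δφ/Δψ = 0.9402
d = R·√(Δφ² + q²Δλ²) = 3443·0.10963 = 377 nmi

377 nmi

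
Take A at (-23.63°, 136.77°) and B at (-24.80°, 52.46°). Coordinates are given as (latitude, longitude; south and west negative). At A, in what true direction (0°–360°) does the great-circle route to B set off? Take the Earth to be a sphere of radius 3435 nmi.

θ = atan2( sin Δλ·cos φ₂ ,  cos φ₁ sin φ₂ − sin φ₁ cos φ₂ cos Δλ )
  = atan2(-0.9033, -0.3482) = 248.92°

248.9°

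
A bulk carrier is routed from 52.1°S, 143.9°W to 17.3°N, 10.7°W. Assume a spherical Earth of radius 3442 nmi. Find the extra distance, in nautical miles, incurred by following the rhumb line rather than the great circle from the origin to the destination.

407 nmi

Great circle: cos σ = sin φ₁ sin φ₂ + cos φ₁ cos φ₂ cos Δλ,  σ = 2.2603 rad → d_gc = 7779.9 nmi
Rhumb line: Δψ = +1.3756, q = Δφ/Δψ = 0.8805, d_rh = R√(Δφ²+q²Δλ²) = 8186.8 nmi
Excess = 8186.8 − 7779.9 = 406.9 ≈ 407 nmi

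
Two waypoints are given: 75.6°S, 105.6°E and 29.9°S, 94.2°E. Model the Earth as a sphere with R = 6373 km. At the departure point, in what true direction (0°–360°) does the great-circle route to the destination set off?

346.2°

N = sin Δλ·cos φ₂ = -0.1713;  D = cos φ₁ sin φ₂ − sin φ₁ cos φ₂ cos Δλ = +0.6991
initial course = atan2(N, D) = 346.23°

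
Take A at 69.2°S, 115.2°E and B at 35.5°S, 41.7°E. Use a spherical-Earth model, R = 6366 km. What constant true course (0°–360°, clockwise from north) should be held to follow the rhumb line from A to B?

Δψ = ln[tan(π/4+φ₂/2)/tan(π/4+φ₁/2)] = +1.0318
Δλ = -1.2828 rad (taken the short way round)
course = atan2(Δλ, Δψ) = 308.81°

308.8°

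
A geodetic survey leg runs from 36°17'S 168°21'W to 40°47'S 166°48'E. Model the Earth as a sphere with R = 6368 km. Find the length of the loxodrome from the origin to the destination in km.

2216 km

Δψ = ln[tan(π/4+φ₂/2)/tan(π/4+φ₁/2)] = -0.1005;  Δφ = -0.0785 rad,  Δλ = -0.4337 rad
q = Δφ/Δψ = 0.7818
d = R·√(Δφ² + q²Δλ²) = 6368·0.34805 = 2216 km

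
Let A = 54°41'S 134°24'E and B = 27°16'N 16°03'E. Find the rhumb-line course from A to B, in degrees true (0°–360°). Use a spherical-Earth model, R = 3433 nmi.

308.4°

Meridional parts: M(φ₁)=-1.1446, M(φ₂)=+0.4949 → ΔM = +1.6396;  Δλ = -2.0656 rad
tan C = Δλ / ΔM = -1.2598 → C = 308.44°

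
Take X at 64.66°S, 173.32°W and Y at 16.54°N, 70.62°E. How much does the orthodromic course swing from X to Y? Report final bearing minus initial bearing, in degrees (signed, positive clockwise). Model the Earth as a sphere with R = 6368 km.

+81.4°

At departure: θ₁ = atan2(sin Δλ cos φ₂, cos φ₁ sin φ₂ − sin φ₁ cos φ₂ cos Δλ) = 253.27°
At arrival: θ₂ = atan2(sin Δλ cos φ₁, −cos φ₂ sin φ₁ + sin φ₂ cos φ₁ cos Δλ) = 334.69°
Δθ = θ₂ − θ₁ = +81.4°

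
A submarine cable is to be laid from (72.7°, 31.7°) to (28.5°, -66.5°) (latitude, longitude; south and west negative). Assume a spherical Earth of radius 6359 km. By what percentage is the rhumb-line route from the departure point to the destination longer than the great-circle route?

Great circle: σ = 1.1392 rad → d_gc = Rσ = 7244.3 km
Rhumb: Δφ = -0.7714, Δλ = -1.7139, Δψ = -1.3637, q = Δφ/Δψ = 0.5657 → d_rh = R√(Δφ²+q²Δλ²) = 7878.7 km
Excess = (7878.7 − 7244.3) / 7244.3 = 634.4 / 7244.3 = 8.76% ≈ 8.8%

8.8%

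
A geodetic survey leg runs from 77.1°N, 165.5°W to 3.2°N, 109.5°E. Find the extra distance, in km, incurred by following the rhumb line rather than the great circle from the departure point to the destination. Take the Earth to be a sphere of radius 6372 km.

Great circle: cos σ = sin φ₁ sin φ₂ + cos φ₁ cos φ₂ cos Δλ,  σ = 1.4969 rad → d_gc = 9538.2 km
Rhumb line: Δψ = -2.1240, q = Δφ/Δψ = 0.6072, d_rh = R√(Δφ²+q²Δλ²) = 10024.8 km
Excess = 10024.8 − 9538.2 = 486.6 ≈ 487 km

487 km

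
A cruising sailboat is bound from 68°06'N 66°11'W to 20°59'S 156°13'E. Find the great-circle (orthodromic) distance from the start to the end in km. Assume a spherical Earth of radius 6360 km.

13999 km

cos σ = sin φ₁ sin φ₂ + cos φ₁ cos φ₂ cos Δλ
      = sin(68.10°)sin(-20.98°) + cos(68.10°)cos(-20.98°)cos(-137.60°) = -0.5894
σ = 126.116° → d = Rσ = 6360·2.20114 = 13999 km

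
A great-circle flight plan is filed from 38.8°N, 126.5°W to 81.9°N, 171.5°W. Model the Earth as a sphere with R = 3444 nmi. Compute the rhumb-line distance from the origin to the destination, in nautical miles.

2801 nmi

Δψ = ln[tan(π/4+φ₂/2)/tan(π/4+φ₁/2)] = +1.9120;  Δφ = +0.7522 rad,  Δλ = -0.7854 rad
q = Δφ/Δψ = 0.3934
d = R·√(Δφ² + q²Δλ²) = 3444·0.81323 = 2801 nmi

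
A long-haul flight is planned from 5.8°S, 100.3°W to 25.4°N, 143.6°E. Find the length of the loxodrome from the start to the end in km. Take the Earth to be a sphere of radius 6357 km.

12995 km

Rhumb course C = atan2(Δλ, Δψ) with Δψ = ln[tan(π/4+φ₂/2)/tan(π/4+φ₁/2)] = +0.5600, Δλ = -2.0263 → C = 285.45°
d = R·|Δφ| / |cos C| = 6357·0.54454 / 0.26637 = 12995 km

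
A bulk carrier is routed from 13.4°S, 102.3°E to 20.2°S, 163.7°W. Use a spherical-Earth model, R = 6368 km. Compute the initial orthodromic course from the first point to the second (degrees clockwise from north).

N = sin Δλ·cos φ₂ = +0.9362;  D = cos φ₁ sin φ₂ − sin φ₁ cos φ₂ cos Δλ = -0.3511
initial course = atan2(N, D) = 110.56°

110.6°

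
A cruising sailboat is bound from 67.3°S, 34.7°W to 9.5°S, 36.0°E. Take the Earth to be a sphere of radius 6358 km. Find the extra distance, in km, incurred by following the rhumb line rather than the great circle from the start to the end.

253 km

Great circle: cos σ = sin φ₁ sin φ₂ + cos φ₁ cos φ₂ cos Δλ,  σ = 1.2890 rad → d_gc = 8195.6 km
Rhumb line: Δψ = +1.4392, q = Δφ/Δψ = 0.7009, d_rh = R√(Δφ²+q²Δλ²) = 8448.6 km
Excess = 8448.6 − 8195.6 = 253.0 ≈ 253 km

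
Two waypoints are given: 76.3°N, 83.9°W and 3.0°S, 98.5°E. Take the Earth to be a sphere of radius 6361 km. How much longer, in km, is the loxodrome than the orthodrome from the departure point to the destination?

3499 km

Great circle: cos σ = sin φ₁ sin φ₂ + cos φ₁ cos φ₂ cos Δλ,  σ = 1.8620 rad → d_gc = 11844.5 km
Rhumb line: Δψ = -2.1716, q = Δφ/Δψ = 0.6373, d_rh = R√(Δφ²+q²Δλ²) = 15343.7 km
Excess = 15343.7 − 11844.5 = 3499.2 ≈ 3499 km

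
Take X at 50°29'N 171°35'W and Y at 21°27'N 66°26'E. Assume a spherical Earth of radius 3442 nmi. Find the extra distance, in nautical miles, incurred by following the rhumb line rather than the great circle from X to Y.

Great circle: cos σ = sin φ₁ sin φ₂ + cos φ₁ cos φ₂ cos Δλ,  σ = 1.6024 rad → d_gc = 5515.4 nmi
Rhumb line: Δψ = -0.6404, q = Δφ/Δψ = 0.7912, d_rh = R√(Δφ²+q²Δλ²) = 6054.8 nmi
Excess = 6054.8 − 5515.4 = 539.4 ≈ 539 nmi

539 nmi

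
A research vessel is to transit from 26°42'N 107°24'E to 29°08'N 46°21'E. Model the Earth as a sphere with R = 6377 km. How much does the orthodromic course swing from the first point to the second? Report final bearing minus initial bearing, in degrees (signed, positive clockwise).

At departure: θ₁ = atan2(sin Δλ cos φ₂, cos φ₁ sin φ₂ − sin φ₁ cos φ₂ cos Δλ) = 287.77°
At arrival: θ₂ = atan2(sin Δλ cos φ₁, −cos φ₂ sin φ₁ + sin φ₂ cos φ₁ cos Δλ) = 256.90°
Δθ = θ₂ − θ₁ = -30.9°

-30.9°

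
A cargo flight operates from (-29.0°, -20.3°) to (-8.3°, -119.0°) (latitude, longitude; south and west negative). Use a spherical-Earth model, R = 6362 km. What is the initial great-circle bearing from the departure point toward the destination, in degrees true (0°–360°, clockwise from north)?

θ = atan2( sin Δλ·cos φ₂ ,  cos φ₁ sin φ₂ − sin φ₁ cos φ₂ cos Δλ )
  = atan2(-0.9781, -0.1988) = 258.51°

258.5°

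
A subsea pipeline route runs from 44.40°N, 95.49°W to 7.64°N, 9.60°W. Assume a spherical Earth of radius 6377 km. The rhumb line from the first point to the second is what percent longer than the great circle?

2.4%

Great circle: σ = 1.4265 rad → d_gc = Rσ = 9096.9 km
Rhumb: Δφ = -0.6416, Δλ = +1.4991, Δψ = -0.7329, q = Δφ/Δψ = 0.8754 → d_rh = R√(Δφ²+q²Δλ²) = 9315.0 km
Excess = (9315.0 − 9096.9) / 9096.9 = 218.1 / 9096.9 = 2.40% ≈ 2.4%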